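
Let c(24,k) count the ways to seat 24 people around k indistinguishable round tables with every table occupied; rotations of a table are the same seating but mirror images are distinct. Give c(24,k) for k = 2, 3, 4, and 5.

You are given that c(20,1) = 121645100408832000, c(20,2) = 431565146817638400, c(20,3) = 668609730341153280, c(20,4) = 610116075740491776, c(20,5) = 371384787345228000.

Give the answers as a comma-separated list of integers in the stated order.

@21  (21,1):121645100408832000·20+0→2432902008176640000, (21,2):431565146817638400·20+121645100408832000→8752948036761600000, (21,3):668609730341153280·20+431565146817638400→13803759753640704000, (21,4):610116075740491776·20+668609730341153280→12870931245150988800, (21,5):371384787345228000·20+610116075740491776→8037811822645051776
@22  (22,1):2432902008176640000·21+0→51090942171709440000, (22,2):8752948036761600000·21+2432902008176640000→186244810780170240000, (22,3):13803759753640704000·21+8752948036761600000→298631902863216384000, (22,4):12870931245150988800·21+13803759753640704000→284093315901811468800, (22,5):8037811822645051776·21+12870931245150988800→181664979520697076096
@23  (23,1):51090942171709440000·22+0→1124000727777607680000, (23,2):186244810780170240000·22+51090942171709440000→4148476779335454720000, (23,3):298631902863216384000·22+186244810780170240000→6756146673770930688000, (23,4):284093315901811468800·22+298631902863216384000→6548684852703068697600, (23,5):181664979520697076096·22+284093315901811468800→4280722865357147142912
@24  (24,2):4148476779335454720000·23+1124000727777607680000→96538966652493066240000, (24,3):6756146673770930688000·23+4148476779335454720000→159539850276066860544000, (24,4):6548684852703068697600·23+6756146673770930688000→157375898285941510732800, (24,5):4280722865357147142912·23+6548684852703068697600→105005310755917452984576
Read c(24,2) = 96538966652493066240000, c(24,3) = 159539850276066860544000, c(24,4) = 157375898285941510732800, c(24,5) = 105005310755917452984576.

96538966652493066240000, 159539850276066860544000, 157375898285941510732800, 105005310755917452984576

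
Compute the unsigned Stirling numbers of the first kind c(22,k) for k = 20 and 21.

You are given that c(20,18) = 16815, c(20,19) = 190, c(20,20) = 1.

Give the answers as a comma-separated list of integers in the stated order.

r21: T_21,19=20×190+16815=20615; T_21,20=20×1+190=210; T_21,21=20×0+1=1
r22: T_22,20=21×210+20615=25025; T_22,21=21×1+210=231
Read c(22,20) = 25025, c(22,21) = 231.

25025, 231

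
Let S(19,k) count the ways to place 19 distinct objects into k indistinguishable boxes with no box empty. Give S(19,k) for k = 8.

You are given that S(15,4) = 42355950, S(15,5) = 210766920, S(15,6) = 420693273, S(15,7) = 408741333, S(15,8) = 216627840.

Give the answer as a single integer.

r16: T_16,5=5×210766920+42355950=1096190550; T_16,6=6×420693273+210766920=2734926558; T_16,7=7×408741333+420693273=3281882604; T_16,8=8×216627840+408741333=2141764053
r17: T_17,6=6×2734926558+1096190550=17505749898; T_17,7=7×3281882604+2734926558=25708104786; T_17,8=8×2141764053+3281882604=20415995028
r18: T_18,7=7×25708104786+17505749898=197462483400; T_18,8=8×20415995028+25708104786=189036065010
r19: T_19,8=8×189036065010+197462483400=1709751003480
Read S(19,8) = 1709751003480.

1709751003480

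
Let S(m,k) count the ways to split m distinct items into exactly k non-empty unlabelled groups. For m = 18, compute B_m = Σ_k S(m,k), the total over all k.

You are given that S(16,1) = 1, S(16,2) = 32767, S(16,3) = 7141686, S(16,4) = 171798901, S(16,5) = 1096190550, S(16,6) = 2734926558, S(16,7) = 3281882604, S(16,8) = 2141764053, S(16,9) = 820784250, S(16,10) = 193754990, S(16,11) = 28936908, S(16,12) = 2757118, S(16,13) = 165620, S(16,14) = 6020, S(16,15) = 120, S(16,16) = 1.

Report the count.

682076806159

@17  (17,1):1·1+0→1, (17,2):32767·2+1→65535, (17,3):7141686·3+32767→21457825, (17,4):171798901·4+7141686→694337290, (17,5):1096190550·5+171798901→5652751651, (17,6):2734926558·6+1096190550→17505749898, (17,7):3281882604·7+2734926558→25708104786, (17,8):2141764053·8+3281882604→20415995028, (17,9):820784250·9+2141764053→9528822303, (17,10):193754990·10+820784250→2758334150, (17,11):28936908·11+193754990→512060978, (17,12):2757118·12+28936908→62022324, (17,13):165620·13+2757118→4910178, (17,14):6020·14+165620→249900, (17,15):120·15+6020→7820, (17,16):1·16+120→136, (17,17):0·17+1→1
@18  (18,1):1·1+0→1, (18,2):65535·2+1→131071, (18,3):21457825·3+65535→64439010, (18,4):694337290·4+21457825→2798806985, (18,5):5652751651·5+694337290→28958095545, (18,6):17505749898·6+5652751651→110687251039, (18,7):25708104786·7+17505749898→197462483400, (18,8):20415995028·8+25708104786→189036065010, (18,9):9528822303·9+20415995028→106175395755, (18,10):2758334150·10+9528822303→37112163803, (18,11):512060978·11+2758334150→8391004908, (18,12):62022324·12+512060978→1256328866, (18,13):4910178·13+62022324→125854638, (18,14):249900·14+4910178→8408778, (18,15):7820·15+249900→367200, (18,16):136·16+7820→9996, (18,17):1·17+136→153, (18,18):0·18+1→1
B_18 = ΣS(18,k) = 1+131071+64439010+2798806985+28958095545+110687251039+197462483400+189036065010+106175395755+37112163803+8391004908+1256328866+125854638+8408778+367200+9996+153+1 = 682076806159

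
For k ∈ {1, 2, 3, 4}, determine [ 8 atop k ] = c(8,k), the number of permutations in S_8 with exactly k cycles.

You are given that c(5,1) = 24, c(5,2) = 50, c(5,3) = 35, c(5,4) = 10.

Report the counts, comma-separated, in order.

@6  (6,1):24·5+0→120, (6,2):50·5+24→274, (6,3):35·5+50→225, (6,4):10·5+35→85
@7  (7,1):120·6+0→720, (7,2):274·6+120→1764, (7,3):225·6+274→1624, (7,4):85·6+225→735
@8  (8,1):720·7+0→5040, (8,2):1764·7+720→13068, (8,3):1624·7+1764→13132, (8,4):735·7+1624→6769
Read c(8,1) = 5040, c(8,2) = 13068, c(8,3) = 13132, c(8,4) = 6769.

5040, 13068, 13132, 6769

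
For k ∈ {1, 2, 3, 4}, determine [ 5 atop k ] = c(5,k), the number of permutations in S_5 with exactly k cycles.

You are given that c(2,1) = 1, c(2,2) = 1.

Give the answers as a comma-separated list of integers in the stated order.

24, 50, 35, 10

row 3: T[3][1]=2·1+0=2  T[3][2]=2·1+1=3  T[3][3]=2·0+1=1
row 4: T[4][1]=3·2+0=6  T[4][2]=3·3+2=11  T[4][3]=3·1+3=6  T[4][4]=3·0+1=1
row 5: T[5][1]=4·6+0=24  T[5][2]=4·11+6=50  T[5][3]=4·6+11=35  T[5][4]=4·1+6=10
Read c(5,1) = 24, c(5,2) = 50, c(5,3) = 35, c(5,4) = 10.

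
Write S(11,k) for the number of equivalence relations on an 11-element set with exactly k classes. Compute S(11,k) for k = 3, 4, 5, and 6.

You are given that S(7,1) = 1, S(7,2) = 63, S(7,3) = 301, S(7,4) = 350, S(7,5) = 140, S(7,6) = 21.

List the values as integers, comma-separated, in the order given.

@8  (8,1):1·1+0→1, (8,2):63·2+1→127, (8,3):301·3+63→966, (8,4):350·4+301→1701, (8,5):140·5+350→1050, (8,6):21·6+140→266
@9  (9,1):1·1+0→1, (9,2):127·2+1→255, (9,3):966·3+127→3025, (9,4):1701·4+966→7770, (9,5):1050·5+1701→6951, (9,6):266·6+1050→2646
@10  (10,2):255·2+1→511, (10,3):3025·3+255→9330, (10,4):7770·4+3025→34105, (10,5):6951·5+7770→42525, (10,6):2646·6+6951→22827
@11  (11,3):9330·3+511→28501, (11,4):34105·4+9330→145750, (11,5):42525·5+34105→246730, (11,6):22827·6+42525→179487
Read S(11,3) = 28501, S(11,4) = 145750, S(11,5) = 246730, S(11,6) = 179487.

28501, 145750, 246730, 179487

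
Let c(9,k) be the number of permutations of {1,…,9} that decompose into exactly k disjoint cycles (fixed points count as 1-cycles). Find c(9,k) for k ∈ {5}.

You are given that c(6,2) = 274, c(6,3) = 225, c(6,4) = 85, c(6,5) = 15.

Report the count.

22449

[7] T[7,3]:6*225+274=1624 · T[7,4]:6*85+225=735 · T[7,5]:6*15+85=175
[8] T[8,4]:7*735+1624=6769 · T[8,5]:7*175+735=1960
[9] T[9,5]:8*1960+6769=22449
Read c(9,5) = 22449.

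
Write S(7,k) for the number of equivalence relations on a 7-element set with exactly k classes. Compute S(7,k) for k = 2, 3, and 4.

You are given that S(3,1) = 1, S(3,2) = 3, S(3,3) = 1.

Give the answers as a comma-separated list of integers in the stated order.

@4  (4,1):1·1+0→1, (4,2):3·2+1→7, (4,3):1·3+3→6, (4,4):0·4+1→1
@5  (5,1):1·1+0→1, (5,2):7·2+1→15, (5,3):6·3+7→25, (5,4):1·4+6→10
@6  (6,1):1·1+0→1, (6,2):15·2+1→31, (6,3):25·3+15→90, (6,4):10·4+25→65
@7  (7,2):31·2+1→63, (7,3):90·3+31→301, (7,4):65·4+90→350
Read S(7,2) = 63, S(7,3) = 301, S(7,4) = 350.

63, 301, 350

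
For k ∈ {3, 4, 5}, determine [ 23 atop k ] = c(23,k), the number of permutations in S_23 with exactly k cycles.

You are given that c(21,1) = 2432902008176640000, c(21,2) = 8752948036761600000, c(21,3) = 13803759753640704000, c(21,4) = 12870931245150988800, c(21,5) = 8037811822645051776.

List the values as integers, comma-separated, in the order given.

6756146673770930688000, 6548684852703068697600, 4280722865357147142912

r22: T_22,2=21×8752948036761600000+2432902008176640000=186244810780170240000; T_22,3=21×13803759753640704000+8752948036761600000=298631902863216384000; T_22,4=21×12870931245150988800+13803759753640704000=284093315901811468800; T_22,5=21×8037811822645051776+12870931245150988800=181664979520697076096
r23: T_23,3=22×298631902863216384000+186244810780170240000=6756146673770930688000; T_23,4=22×284093315901811468800+298631902863216384000=6548684852703068697600; T_23,5=22×181664979520697076096+284093315901811468800=4280722865357147142912
Read c(23,3) = 6756146673770930688000, c(23,4) = 6548684852703068697600, c(23,5) = 4280722865357147142912.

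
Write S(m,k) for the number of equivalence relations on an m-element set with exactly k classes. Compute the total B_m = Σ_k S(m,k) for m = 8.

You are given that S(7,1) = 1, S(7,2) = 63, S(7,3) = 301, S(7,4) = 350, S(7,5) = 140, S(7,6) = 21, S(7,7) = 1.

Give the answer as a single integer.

row 8: T[8][1]=1·1+0=1  T[8][2]=2·63+1=127  T[8][3]=3·301+63=966  T[8][4]=4·350+301=1701  T[8][5]=5·140+350=1050  T[8][6]=6·21+140=266  T[8][7]=7·1+21=28  T[8][8]=8·0+1=1
B_8 = ΣS(8,k) = 1+127+966+1701+1050+266+28+1 = 4140

4140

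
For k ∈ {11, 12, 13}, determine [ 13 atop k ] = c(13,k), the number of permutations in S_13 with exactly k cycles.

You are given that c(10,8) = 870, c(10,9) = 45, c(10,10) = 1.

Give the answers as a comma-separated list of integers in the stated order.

2717, 78, 1

[11] T[11,9]:10*45+870=1320 · T[11,10]:10*1+45=55 · T[11,11]:10*0+1=1
[12] T[12,10]:11*55+1320=1925 · T[12,11]:11*1+55=66 · T[12,12]:11*0+1=1
[13] T[13,11]:12*66+1925=2717 · T[13,12]:12*1+66=78 · T[13,13]:12*0+1=1
Read c(13,11) = 2717, c(13,12) = 78, c(13,13) = 1.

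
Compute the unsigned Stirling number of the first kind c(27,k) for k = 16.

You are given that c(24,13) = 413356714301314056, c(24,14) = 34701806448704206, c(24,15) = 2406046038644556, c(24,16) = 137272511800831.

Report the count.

i=25: T(25,14)=413356714301314056+24·34701806448704206=1246200069070215000 | T(25,15)=34701806448704206+24·2406046038644556=92446911376173550 | T(25,16)=2406046038644556+24·137272511800831=5700586321864500
i=26: T(26,15)=1246200069070215000+25·92446911376173550=3557372853474553750 | T(26,16)=92446911376173550+25·5700586321864500=234961569422786050
i=27: T(27,16)=3557372853474553750+26·234961569422786050=9666373658466991050
Read c(27,16) = 9666373658466991050.

9666373658466991050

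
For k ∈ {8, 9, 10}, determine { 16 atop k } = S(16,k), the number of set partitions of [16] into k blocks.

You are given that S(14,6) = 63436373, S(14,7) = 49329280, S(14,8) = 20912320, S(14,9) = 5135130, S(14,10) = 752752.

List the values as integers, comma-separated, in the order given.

row 15: T[15][7]=7·49329280+63436373=408741333  T[15][8]=8·20912320+49329280=216627840  T[15][9]=9·5135130+20912320=67128490  T[15][10]=10·752752+5135130=12662650
row 16: T[16][8]=8·216627840+408741333=2141764053  T[16][9]=9·67128490+216627840=820784250  T[16][10]=10·12662650+67128490=193754990
Read S(16,8) = 2141764053, S(16,9) = 820784250, S(16,10) = 193754990.

2141764053, 820784250, 193754990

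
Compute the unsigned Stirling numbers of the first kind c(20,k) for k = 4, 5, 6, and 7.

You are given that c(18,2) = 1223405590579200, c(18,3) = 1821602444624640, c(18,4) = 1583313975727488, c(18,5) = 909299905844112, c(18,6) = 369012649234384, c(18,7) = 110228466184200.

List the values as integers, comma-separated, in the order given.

[19] T[19,3]:18*1821602444624640+1223405590579200=34012249593822720 · T[19,4]:18*1583313975727488+1821602444624640=30321254007719424 · T[19,5]:18*909299905844112+1583313975727488=17950712280921504 · T[19,6]:18*369012649234384+909299905844112=7551527592063024 · T[19,7]:18*110228466184200+369012649234384=2353125040549984
[20] T[20,4]:19*30321254007719424+34012249593822720=610116075740491776 · T[20,5]:19*17950712280921504+30321254007719424=371384787345228000 · T[20,6]:19*7551527592063024+17950712280921504=161429736530118960 · T[20,7]:19*2353125040549984+7551527592063024=52260903362512720
Read c(20,4) = 610116075740491776, c(20,5) = 371384787345228000, c(20,6) = 161429736530118960, c(20,7) = 52260903362512720.

610116075740491776, 371384787345228000, 161429736530118960, 52260903362512720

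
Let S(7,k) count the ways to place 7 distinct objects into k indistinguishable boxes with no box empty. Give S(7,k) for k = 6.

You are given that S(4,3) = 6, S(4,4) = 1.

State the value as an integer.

21

@5  (5,4):1·4+6→10, (5,5):0·5+1→1
@6  (6,5):1·5+10→15, (6,6):0·6+1→1
@7  (7,6):1·6+15→21
Read S(7,6) = 21.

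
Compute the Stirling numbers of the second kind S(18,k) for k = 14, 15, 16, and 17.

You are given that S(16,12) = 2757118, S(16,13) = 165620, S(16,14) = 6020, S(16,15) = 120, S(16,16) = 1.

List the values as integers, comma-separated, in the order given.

8408778, 367200, 9996, 153

row 17: T[17][13]=13·165620+2757118=4910178  T[17][14]=14·6020+165620=249900  T[17][15]=15·120+6020=7820  T[17][16]=16·1+120=136  T[17][17]=17·0+1=1
row 18: T[18][14]=14·249900+4910178=8408778  T[18][15]=15·7820+249900=367200  T[18][16]=16·136+7820=9996  T[18][17]=17·1+136=153
Read S(18,14) = 8408778, S(18,15) = 367200, S(18,16) = 9996, S(18,17) = 153.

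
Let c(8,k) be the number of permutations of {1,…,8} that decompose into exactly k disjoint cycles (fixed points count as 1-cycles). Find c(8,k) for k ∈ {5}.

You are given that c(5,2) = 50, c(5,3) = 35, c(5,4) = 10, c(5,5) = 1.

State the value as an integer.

1960

row 6: T[6][3]=5·35+50=225  T[6][4]=5·10+35=85  T[6][5]=5·1+10=15
row 7: T[7][4]=6·85+225=735  T[7][5]=6·15+85=175
row 8: T[8][5]=7·175+735=1960
Read c(8,5) = 1960.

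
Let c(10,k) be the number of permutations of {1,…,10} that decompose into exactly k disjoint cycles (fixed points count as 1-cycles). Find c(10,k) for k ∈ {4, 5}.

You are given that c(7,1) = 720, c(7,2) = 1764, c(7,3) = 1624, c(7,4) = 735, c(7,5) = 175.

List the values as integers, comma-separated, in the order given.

r8: T_8,2=7×1764+720=13068; T_8,3=7×1624+1764=13132; T_8,4=7×735+1624=6769; T_8,5=7×175+735=1960
r9: T_9,3=8×13132+13068=118124; T_9,4=8×6769+13132=67284; T_9,5=8×1960+6769=22449
r10: T_10,4=9×67284+118124=723680; T_10,5=9×22449+67284=269325
Read c(10,4) = 723680, c(10,5) = 269325.

723680, 269325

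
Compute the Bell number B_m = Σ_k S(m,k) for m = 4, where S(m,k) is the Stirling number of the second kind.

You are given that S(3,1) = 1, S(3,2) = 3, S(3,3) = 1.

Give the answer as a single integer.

i=4: T(4,1)=0+1·1=1 | T(4,2)=1+2·3=7 | T(4,3)=3+3·1=6 | T(4,4)=1+4·0=1
B_4 = ΣS(4,k) = 1+7+6+1 = 15

15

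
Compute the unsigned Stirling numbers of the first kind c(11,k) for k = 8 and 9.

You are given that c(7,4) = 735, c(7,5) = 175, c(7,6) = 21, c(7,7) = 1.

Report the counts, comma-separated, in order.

i=8: T(8,5)=735+7·175=1960 | T(8,6)=175+7·21=322 | T(8,7)=21+7·1=28 | T(8,8)=1+7·0=1
i=9: T(9,6)=1960+8·322=4536 | T(9,7)=322+8·28=546 | T(9,8)=28+8·1=36 | T(9,9)=1+8·0=1
i=10: T(10,7)=4536+9·546=9450 | T(10,8)=546+9·36=870 | T(10,9)=36+9·1=45
i=11: T(11,8)=9450+10·870=18150 | T(11,9)=870+10·45=1320
Read c(11,8) = 18150, c(11,9) = 1320.

18150, 1320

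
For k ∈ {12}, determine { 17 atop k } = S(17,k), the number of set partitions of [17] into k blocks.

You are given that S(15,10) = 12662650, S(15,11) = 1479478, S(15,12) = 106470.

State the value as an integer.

62022324

row 16: T[16][11]=11·1479478+12662650=28936908  T[16][12]=12·106470+1479478=2757118
row 17: T[17][12]=12·2757118+28936908=62022324
Read S(17,12) = 62022324.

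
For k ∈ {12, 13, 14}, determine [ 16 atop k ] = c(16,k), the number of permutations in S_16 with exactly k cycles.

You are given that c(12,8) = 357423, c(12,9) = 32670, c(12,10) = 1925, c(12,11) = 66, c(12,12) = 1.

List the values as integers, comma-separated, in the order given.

4899622, 218400, 6580

@13  (13,9):32670·12+357423→749463, (13,10):1925·12+32670→55770, (13,11):66·12+1925→2717, (13,12):1·12+66→78, (13,13):0·12+1→1
@14  (14,10):55770·13+749463→1474473, (14,11):2717·13+55770→91091, (14,12):78·13+2717→3731, (14,13):1·13+78→91, (14,14):0·13+1→1
@15  (15,11):91091·14+1474473→2749747, (15,12):3731·14+91091→143325, (15,13):91·14+3731→5005, (15,14):1·14+91→105
@16  (16,12):143325·15+2749747→4899622, (16,13):5005·15+143325→218400, (16,14):105·15+5005→6580
Read c(16,12) = 4899622, c(16,13) = 218400, c(16,14) = 6580.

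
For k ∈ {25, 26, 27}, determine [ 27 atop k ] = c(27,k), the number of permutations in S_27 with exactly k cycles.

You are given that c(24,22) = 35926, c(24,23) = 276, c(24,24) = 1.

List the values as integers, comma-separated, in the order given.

r25: T_25,23=24×276+35926=42550; T_25,24=24×1+276=300; T_25,25=24×0+1=1
r26: T_26,24=25×300+42550=50050; T_26,25=25×1+300=325; T_26,26=25×0+1=1
r27: T_27,25=26×325+50050=58500; T_27,26=26×1+325=351; T_27,27=26×0+1=1
Read c(27,25) = 58500, c(27,26) = 351, c(27,27) = 1.

58500, 351, 1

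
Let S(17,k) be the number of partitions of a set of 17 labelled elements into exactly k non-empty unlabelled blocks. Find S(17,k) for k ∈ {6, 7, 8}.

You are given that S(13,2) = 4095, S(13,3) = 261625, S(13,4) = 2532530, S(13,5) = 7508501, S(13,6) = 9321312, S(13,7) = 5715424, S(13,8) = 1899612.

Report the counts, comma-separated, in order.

17505749898, 25708104786, 20415995028

r14: T_14,3=3×261625+4095=788970; T_14,4=4×2532530+261625=10391745; T_14,5=5×7508501+2532530=40075035; T_14,6=6×9321312+7508501=63436373; T_14,7=7×5715424+9321312=49329280; T_14,8=8×1899612+5715424=20912320
r15: T_15,4=4×10391745+788970=42355950; T_15,5=5×40075035+10391745=210766920; T_15,6=6×63436373+40075035=420693273; T_15,7=7×49329280+63436373=408741333; T_15,8=8×20912320+49329280=216627840
r16: T_16,5=5×210766920+42355950=1096190550; T_16,6=6×420693273+210766920=2734926558; T_16,7=7×408741333+420693273=3281882604; T_16,8=8×216627840+408741333=2141764053
r17: T_17,6=6×2734926558+1096190550=17505749898; T_17,7=7×3281882604+2734926558=25708104786; T_17,8=8×2141764053+3281882604=20415995028
Read S(17,6) = 17505749898, S(17,7) = 25708104786, S(17,8) = 20415995028.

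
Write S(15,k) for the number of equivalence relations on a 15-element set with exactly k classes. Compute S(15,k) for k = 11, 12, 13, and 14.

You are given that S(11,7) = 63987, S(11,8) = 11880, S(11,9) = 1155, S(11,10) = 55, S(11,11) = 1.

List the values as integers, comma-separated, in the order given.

1479478, 106470, 4550, 105

[12] T[12,8]:8*11880+63987=159027 · T[12,9]:9*1155+11880=22275 · T[12,10]:10*55+1155=1705 · T[12,11]:11*1+55=66 · T[12,12]:12*0+1=1
[13] T[13,9]:9*22275+159027=359502 · T[13,10]:10*1705+22275=39325 · T[13,11]:11*66+1705=2431 · T[13,12]:12*1+66=78 · T[13,13]:13*0+1=1
[14] T[14,10]:10*39325+359502=752752 · T[14,11]:11*2431+39325=66066 · T[14,12]:12*78+2431=3367 · T[14,13]:13*1+78=91 · T[14,14]:14*0+1=1
[15] T[15,11]:11*66066+752752=1479478 · T[15,12]:12*3367+66066=106470 · T[15,13]:13*91+3367=4550 · T[15,14]:14*1+91=105
Read S(15,11) = 1479478, S(15,12) = 106470, S(15,13) = 4550, S(15,14) = 105.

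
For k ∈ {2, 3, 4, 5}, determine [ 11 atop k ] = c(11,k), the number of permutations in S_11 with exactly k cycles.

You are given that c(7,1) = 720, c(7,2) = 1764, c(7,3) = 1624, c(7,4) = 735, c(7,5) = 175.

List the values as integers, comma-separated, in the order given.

row 8: T[8][1]=7·720+0=5040  T[8][2]=7·1764+720=13068  T[8][3]=7·1624+1764=13132  T[8][4]=7·735+1624=6769  T[8][5]=7·175+735=1960
row 9: T[9][1]=8·5040+0=40320  T[9][2]=8·13068+5040=109584  T[9][3]=8·13132+13068=118124  T[9][4]=8·6769+13132=67284  T[9][5]=8·1960+6769=22449
row 10: T[10][1]=9·40320+0=362880  T[10][2]=9·109584+40320=1026576  T[10][3]=9·118124+109584=1172700  T[10][4]=9·67284+118124=723680  T[10][5]=9·22449+67284=269325
row 11: T[11][2]=10·1026576+362880=10628640  T[11][3]=10·1172700+1026576=12753576  T[11][4]=10·723680+1172700=8409500  T[11][5]=10·269325+723680=3416930
Read c(11,2) = 10628640, c(11,3) = 12753576, c(11,4) = 8409500, c(11,5) = 3416930.

10628640, 12753576, 8409500, 3416930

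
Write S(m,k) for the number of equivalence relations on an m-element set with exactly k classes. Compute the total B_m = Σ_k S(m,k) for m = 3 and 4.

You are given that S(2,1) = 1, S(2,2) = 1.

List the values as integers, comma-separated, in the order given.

r3: T_3,1=1×1+0=1; T_3,2=2×1+1=3; T_3,3=3×0+1=1
r4: T_4,1=1×1+0=1; T_4,2=2×3+1=7; T_4,3=3×1+3=6; T_4,4=4×0+1=1
B_3 = ΣS(3,k) = 1+3+1 = 5
B_4 = ΣS(4,k) = 1+7+6+1 = 15

5, 15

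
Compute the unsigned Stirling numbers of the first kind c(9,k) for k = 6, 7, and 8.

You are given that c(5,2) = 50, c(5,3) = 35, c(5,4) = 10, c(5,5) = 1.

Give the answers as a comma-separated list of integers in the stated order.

i=6: T(6,3)=50+5·35=225 | T(6,4)=35+5·10=85 | T(6,5)=10+5·1=15 | T(6,6)=1+5·0=1
i=7: T(7,4)=225+6·85=735 | T(7,5)=85+6·15=175 | T(7,6)=15+6·1=21 | T(7,7)=1+6·0=1
i=8: T(8,5)=735+7·175=1960 | T(8,6)=175+7·21=322 | T(8,7)=21+7·1=28 | T(8,8)=1+7·0=1
i=9: T(9,6)=1960+8·322=4536 | T(9,7)=322+8·28=546 | T(9,8)=28+8·1=36
Read c(9,6) = 4536, c(9,7) = 546, c(9,8) = 36.

4536, 546, 36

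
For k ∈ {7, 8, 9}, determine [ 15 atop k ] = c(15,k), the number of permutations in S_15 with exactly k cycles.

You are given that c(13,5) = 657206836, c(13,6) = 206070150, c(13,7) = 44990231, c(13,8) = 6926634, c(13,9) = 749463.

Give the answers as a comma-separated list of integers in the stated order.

row 14: T[14][6]=13·206070150+657206836=3336118786  T[14][7]=13·44990231+206070150=790943153  T[14][8]=13·6926634+44990231=135036473  T[14][9]=13·749463+6926634=16669653
row 15: T[15][7]=14·790943153+3336118786=14409322928  T[15][8]=14·135036473+790943153=2681453775  T[15][9]=14·16669653+135036473=368411615
Read c(15,7) = 14409322928, c(15,8) = 2681453775, c(15,9) = 368411615.

14409322928, 2681453775, 368411615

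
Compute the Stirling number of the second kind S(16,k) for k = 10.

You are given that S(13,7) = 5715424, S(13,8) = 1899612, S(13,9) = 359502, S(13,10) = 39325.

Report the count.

193754990

r14: T_14,8=8×1899612+5715424=20912320; T_14,9=9×359502+1899612=5135130; T_14,10=10×39325+359502=752752
r15: T_15,9=9×5135130+20912320=67128490; T_15,10=10×752752+5135130=12662650
r16: T_16,10=10×12662650+67128490=193754990
Read S(16,10) = 193754990.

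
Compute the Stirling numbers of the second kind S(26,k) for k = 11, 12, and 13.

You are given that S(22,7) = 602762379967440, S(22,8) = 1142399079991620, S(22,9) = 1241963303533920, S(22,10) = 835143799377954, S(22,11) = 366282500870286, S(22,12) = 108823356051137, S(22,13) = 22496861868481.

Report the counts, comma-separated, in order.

10029078340998476760, 5149507353856958820, 1850568574253550060

row 23: T[23][8]=8·1142399079991620+602762379967440=9741955019900400  T[23][9]=9·1241963303533920+1142399079991620=12320068811796900  T[23][10]=10·835143799377954+1241963303533920=9593401297313460  T[23][11]=11·366282500870286+835143799377954=4864251308951100  T[23][12]=12·108823356051137+366282500870286=1672162773483930  T[23][13]=13·22496861868481+108823356051137=401282560341390
row 24: T[24][9]=9·12320068811796900+9741955019900400=120622574326072500  T[24][10]=10·9593401297313460+12320068811796900=108254081784931500  T[24][11]=11·4864251308951100+9593401297313460=63100165695775560  T[24][12]=12·1672162773483930+4864251308951100=24930204590758260  T[24][13]=13·401282560341390+1672162773483930=6888836057922000
row 25: T[25][10]=10·108254081784931500+120622574326072500=1203163392175387500  T[25][11]=11·63100165695775560+108254081784931500=802355904438462660  T[25][12]=12·24930204590758260+63100165695775560=362262620784874680  T[25][13]=13·6888836057922000+24930204590758260=114485073343744260
row 26: T[26][11]=11·802355904438462660+1203163392175387500=10029078340998476760  T[26][12]=12·362262620784874680+802355904438462660=5149507353856958820  T[26][13]=13·114485073343744260+362262620784874680=1850568574253550060
Read S(26,11) = 10029078340998476760, S(26,12) = 5149507353856958820, S(26,13) = 1850568574253550060.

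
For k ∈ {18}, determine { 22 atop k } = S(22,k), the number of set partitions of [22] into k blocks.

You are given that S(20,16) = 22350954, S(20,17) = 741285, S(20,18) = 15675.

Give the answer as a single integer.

@21  (21,17):741285·17+22350954→34952799, (21,18):15675·18+741285→1023435
@22  (22,18):1023435·18+34952799→53374629
Read S(22,18) = 53374629.

53374629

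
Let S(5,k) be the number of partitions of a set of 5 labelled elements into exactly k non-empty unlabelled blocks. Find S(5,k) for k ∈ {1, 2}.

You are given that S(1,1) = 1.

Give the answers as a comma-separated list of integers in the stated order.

[2] T[2,1]:1*1+0=1 · T[2,2]:2*0+1=1
[3] T[3,1]:1*1+0=1 · T[3,2]:2*1+1=3
[4] T[4,1]:1*1+0=1 · T[4,2]:2*3+1=7
[5] T[5,1]:1*1+0=1 · T[5,2]:2*7+1=15
Read S(5,1) = 1, S(5,2) = 15.

1, 15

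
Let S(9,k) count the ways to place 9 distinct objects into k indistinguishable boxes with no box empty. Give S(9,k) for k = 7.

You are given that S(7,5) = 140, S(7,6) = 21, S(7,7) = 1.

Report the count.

i=8: T(8,6)=140+6·21=266 | T(8,7)=21+7·1=28
i=9: T(9,7)=266+7·28=462
Read S(9,7) = 462.

462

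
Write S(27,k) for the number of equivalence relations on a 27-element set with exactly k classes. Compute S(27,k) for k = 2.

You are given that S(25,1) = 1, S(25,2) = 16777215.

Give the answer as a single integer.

r26: T_26,1=1×1+0=1; T_26,2=2×16777215+1=33554431
r27: T_27,2=2×33554431+1=67108863
Read S(27,2) = 67108863.

67108863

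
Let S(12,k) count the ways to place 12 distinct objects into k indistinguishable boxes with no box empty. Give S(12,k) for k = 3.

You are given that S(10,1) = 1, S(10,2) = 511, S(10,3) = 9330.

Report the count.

86526

row 11: T[11][2]=2·511+1=1023  T[11][3]=3·9330+511=28501
row 12: T[12][3]=3·28501+1023=86526
Read S(12,3) = 86526.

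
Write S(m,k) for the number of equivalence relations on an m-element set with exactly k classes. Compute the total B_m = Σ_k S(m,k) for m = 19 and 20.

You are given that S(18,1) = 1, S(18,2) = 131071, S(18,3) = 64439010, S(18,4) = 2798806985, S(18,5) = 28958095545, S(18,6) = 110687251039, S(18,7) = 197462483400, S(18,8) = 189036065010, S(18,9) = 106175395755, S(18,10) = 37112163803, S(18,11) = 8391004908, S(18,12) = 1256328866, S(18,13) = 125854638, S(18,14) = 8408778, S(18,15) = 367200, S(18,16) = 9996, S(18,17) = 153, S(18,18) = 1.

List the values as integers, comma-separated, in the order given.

5832742205057, 51724158235372

r19: T_19,1=1×1+0=1; T_19,2=2×131071+1=262143; T_19,3=3×64439010+131071=193448101; T_19,4=4×2798806985+64439010=11259666950; T_19,5=5×28958095545+2798806985=147589284710; T_19,6=6×110687251039+28958095545=693081601779; T_19,7=7×197462483400+110687251039=1492924634839; T_19,8=8×189036065010+197462483400=1709751003480; T_19,9=9×106175395755+189036065010=1144614626805; T_19,10=10×37112163803+106175395755=477297033785; T_19,11=11×8391004908+37112163803=129413217791; T_19,12=12×1256328866+8391004908=23466951300; T_19,13=13×125854638+1256328866=2892439160; T_19,14=14×8408778+125854638=243577530; T_19,15=15×367200+8408778=13916778; T_19,16=16×9996+367200=527136; T_19,17=17×153+9996=12597; T_19,18=18×1+153=171; T_19,19=19×0+1=1
r20: T_20,1=1×1+0=1; T_20,2=2×262143+1=524287; T_20,3=3×193448101+262143=580606446; T_20,4=4×11259666950+193448101=45232115901; T_20,5=5×147589284710+11259666950=749206090500; T_20,6=6×693081601779+147589284710=4306078895384; T_20,7=7×1492924634839+693081601779=11143554045652; T_20,8=8×1709751003480+1492924634839=15170932662679; T_20,9=9×1144614626805+1709751003480=12011282644725; T_20,10=10×477297033785+1144614626805=5917584964655; T_20,11=11×129413217791+477297033785=1900842429486; T_20,12=12×23466951300+129413217791=411016633391; T_20,13=13×2892439160+23466951300=61068660380; T_20,14=14×243577530+2892439160=6302524580; T_20,15=15×13916778+243577530=452329200; T_20,16=16×527136+13916778=22350954; T_20,17=17×12597+527136=741285; T_20,18=18×171+12597=15675; T_20,19=19×1+171=190; T_20,20=20×0+1=1
B_19 = ΣS(19,k) = 1+262143+193448101+11259666950+147589284710+693081601779+1492924634839+1709751003480+1144614626805+477297033785+129413217791+23466951300+2892439160+243577530+13916778+527136+12597+171+1 = 5832742205057
B_20 = ΣS(20,k) = 1+524287+580606446+45232115901+749206090500+4306078895384+11143554045652+15170932662679+12011282644725+5917584964655+1900842429486+411016633391+61068660380+6302524580+452329200+22350954+741285+15675+190+1 = 51724158235372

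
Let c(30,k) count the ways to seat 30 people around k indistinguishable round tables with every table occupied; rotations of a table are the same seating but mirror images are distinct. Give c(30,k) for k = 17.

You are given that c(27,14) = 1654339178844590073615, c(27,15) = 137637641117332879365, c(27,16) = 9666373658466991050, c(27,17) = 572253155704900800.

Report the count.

48487623689430693038025

i=28: T(28,15)=1654339178844590073615+27·137637641117332879365=5370555489012577816470 | T(28,16)=137637641117332879365+27·9666373658466991050=398629729895941637715 | T(28,17)=9666373658466991050+27·572253155704900800=25117208862499312650
i=29: T(29,16)=5370555489012577816470+28·398629729895941637715=16532187926098943672490 | T(29,17)=398629729895941637715+28·25117208862499312650=1101911578045922391915
i=30: T(30,17)=16532187926098943672490+29·1101911578045922391915=48487623689430693038025
Read c(30,17) = 48487623689430693038025.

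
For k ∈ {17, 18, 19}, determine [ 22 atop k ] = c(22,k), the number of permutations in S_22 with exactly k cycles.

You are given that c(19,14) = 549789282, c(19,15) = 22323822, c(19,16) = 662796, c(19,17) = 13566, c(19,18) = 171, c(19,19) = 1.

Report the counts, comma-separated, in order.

i=20: T(20,15)=549789282+19·22323822=973941900 | T(20,16)=22323822+19·662796=34916946 | T(20,17)=662796+19·13566=920550 | T(20,18)=13566+19·171=16815 | T(20,19)=171+19·1=190
i=21: T(21,16)=973941900+20·34916946=1672280820 | T(21,17)=34916946+20·920550=53327946 | T(21,18)=920550+20·16815=1256850 | T(21,19)=16815+20·190=20615
i=22: T(22,17)=1672280820+21·53327946=2792167686 | T(22,18)=53327946+21·1256850=79721796 | T(22,19)=1256850+21·20615=1689765
Read c(22,17) = 2792167686, c(22,18) = 79721796, c(22,19) = 1689765.

2792167686, 79721796, 1689765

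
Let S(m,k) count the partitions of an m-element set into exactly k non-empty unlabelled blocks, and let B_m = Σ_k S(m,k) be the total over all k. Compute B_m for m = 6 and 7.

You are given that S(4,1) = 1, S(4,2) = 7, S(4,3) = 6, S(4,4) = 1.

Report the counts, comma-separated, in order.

r5: T_5,1=1×1+0=1; T_5,2=2×7+1=15; T_5,3=3×6+7=25; T_5,4=4×1+6=10; T_5,5=5×0+1=1
r6: T_6,1=1×1+0=1; T_6,2=2×15+1=31; T_6,3=3×25+15=90; T_6,4=4×10+25=65; T_6,5=5×1+10=15; T_6,6=6×0+1=1
r7: T_7,1=1×1+0=1; T_7,2=2×31+1=63; T_7,3=3×90+31=301; T_7,4=4×65+90=350; T_7,5=5×15+65=140; T_7,6=6×1+15=21; T_7,7=7×0+1=1
B_6 = ΣS(6,k) = 1+31+90+65+15+1 = 203
B_7 = ΣS(7,k) = 1+63+301+350+140+21+1 = 877

203, 877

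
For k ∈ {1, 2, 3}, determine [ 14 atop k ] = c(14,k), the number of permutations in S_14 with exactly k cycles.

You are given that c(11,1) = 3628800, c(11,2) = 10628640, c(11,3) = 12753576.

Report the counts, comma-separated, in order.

6227020800, 19802759040, 26596717056

r12: T_12,1=11×3628800+0=39916800; T_12,2=11×10628640+3628800=120543840; T_12,3=11×12753576+10628640=150917976
r13: T_13,1=12×39916800+0=479001600; T_13,2=12×120543840+39916800=1486442880; T_13,3=12×150917976+120543840=1931559552
r14: T_14,1=13×479001600+0=6227020800; T_14,2=13×1486442880+479001600=19802759040; T_14,3=13×1931559552+1486442880=26596717056
Read c(14,1) = 6227020800, c(14,2) = 19802759040, c(14,3) = 26596717056.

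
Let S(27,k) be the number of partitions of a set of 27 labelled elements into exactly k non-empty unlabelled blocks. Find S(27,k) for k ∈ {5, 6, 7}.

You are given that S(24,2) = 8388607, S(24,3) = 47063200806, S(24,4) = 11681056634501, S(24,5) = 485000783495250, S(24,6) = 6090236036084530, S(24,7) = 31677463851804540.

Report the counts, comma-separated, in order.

[25] T[25,3]:3*47063200806+8388607=141197991025 · T[25,4]:4*11681056634501+47063200806=46771289738810 · T[25,5]:5*485000783495250+11681056634501=2436684974110751 · T[25,6]:6*6090236036084530+485000783495250=37026417000002430 · T[25,7]:7*31677463851804540+6090236036084530=227832482998716310
[26] T[26,4]:4*46771289738810+141197991025=187226356946265 · T[26,5]:5*2436684974110751+46771289738810=12230196160292565 · T[26,6]:6*37026417000002430+2436684974110751=224595186974125331 · T[26,7]:7*227832482998716310+37026417000002430=1631853797991016600
[27] T[27,5]:5*12230196160292565+187226356946265=61338207158409090 · T[27,6]:6*224595186974125331+12230196160292565=1359801318005044551 · T[27,7]:7*1631853797991016600+224595186974125331=11647571772911241531
Read S(27,5) = 61338207158409090, S(27,6) = 1359801318005044551, S(27,7) = 11647571772911241531.

61338207158409090, 1359801318005044551, 11647571772911241531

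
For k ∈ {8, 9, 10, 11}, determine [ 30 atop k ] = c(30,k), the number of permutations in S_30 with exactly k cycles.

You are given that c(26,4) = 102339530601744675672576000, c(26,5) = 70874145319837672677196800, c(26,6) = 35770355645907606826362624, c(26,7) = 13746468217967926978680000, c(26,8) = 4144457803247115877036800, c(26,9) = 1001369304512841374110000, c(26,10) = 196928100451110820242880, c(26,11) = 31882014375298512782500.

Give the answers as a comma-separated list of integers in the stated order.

r27: T_27,5=26×70874145319837672677196800+102339530601744675672576000=1945067308917524165279692800; T_27,6=26×35770355645907606826362624+70874145319837672677196800=1000903392113435450162625024; T_27,7=26×13746468217967926978680000+35770355645907606826362624=393178529313073708272042624; T_27,8=26×4144457803247115877036800+13746468217967926978680000=121502371102392939781636800; T_27,9=26×1001369304512841374110000+4144457803247115877036800=30180059720580991603896800; T_27,10=26×196928100451110820242880+1001369304512841374110000=6121499916241722700424880; T_27,11=26×31882014375298512782500+196928100451110820242880=1025860474208872152587880
r28: T_28,6=27×1000903392113435450162625024+1945067308917524165279692800=28969458895980281319670568448; T_28,7=27×393178529313073708272042624+1000903392113435450162625024=11616723683566425573507775872; T_28,8=27×121502371102392939781636800+393178529313073708272042624=3673742549077683082376236224; T_28,9=27×30180059720580991603896800+121502371102392939781636800=936363983558079713086850400; T_28,10=27×6121499916241722700424880+30180059720580991603896800=195460557459107504515368560; T_28,11=27×1025860474208872152587880+6121499916241722700424880=33819732719881270820297640
r29: T_29,7=28×11616723683566425573507775872+28969458895980281319670568448=354237722035840197377888292864; T_29,8=28×3673742549077683082376236224+11616723683566425573507775872=114481515057741551880042390144; T_29,9=28×936363983558079713086850400+3673742549077683082376236224=29891934088703915048808047424; T_29,10=28×195460557459107504515368560+936363983558079713086850400=6409259592413089839517170080; T_29,11=28×33819732719881270820297640+195460557459107504515368560=1142413073615783087483702480
r30: T_30,8=29×114481515057741551880042390144+354237722035840197377888292864=3674201658710345201899117607040; T_30,9=29×29891934088703915048808047424+114481515057741551880042390144=981347603630155088295475765440; T_30,10=29×6409259592413089839517170080+29891934088703915048808047424=215760462268683520394805979744; T_30,11=29×1142413073615783087483702480+6409259592413089839517170080=39539238727270799376544542000
Read c(30,8) = 3674201658710345201899117607040, c(30,9) = 981347603630155088295475765440, c(30,10) = 215760462268683520394805979744, c(30,11) = 39539238727270799376544542000.

3674201658710345201899117607040, 981347603630155088295475765440, 215760462268683520394805979744, 39539238727270799376544542000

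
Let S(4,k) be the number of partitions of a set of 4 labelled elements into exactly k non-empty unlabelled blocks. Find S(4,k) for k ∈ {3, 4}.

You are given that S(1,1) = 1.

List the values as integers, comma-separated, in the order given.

6, 1

@2  (2,1):1·1+0→1, (2,2):0·2+1→1
@3  (3,2):1·2+1→3, (3,3):0·3+1→1
@4  (4,3):1·3+3→6, (4,4):0·4+1→1
Read S(4,3) = 6, S(4,4) = 1.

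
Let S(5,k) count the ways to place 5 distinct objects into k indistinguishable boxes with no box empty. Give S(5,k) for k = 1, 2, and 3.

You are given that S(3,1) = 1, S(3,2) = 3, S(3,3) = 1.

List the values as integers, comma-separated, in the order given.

row 4: T[4][1]=1·1+0=1  T[4][2]=2·3+1=7  T[4][3]=3·1+3=6
row 5: T[5][1]=1·1+0=1  T[5][2]=2·7+1=15  T[5][3]=3·6+7=25
Read S(5,1) = 1, S(5,2) = 15, S(5,3) = 25.

1, 15, 25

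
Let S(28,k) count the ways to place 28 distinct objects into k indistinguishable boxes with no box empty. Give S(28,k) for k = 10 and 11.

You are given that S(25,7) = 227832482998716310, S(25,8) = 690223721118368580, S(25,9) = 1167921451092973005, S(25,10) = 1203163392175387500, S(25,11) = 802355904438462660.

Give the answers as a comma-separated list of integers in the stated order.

1538533978374777852325, 1501910658871554621690

row 26: T[26][8]=8·690223721118368580+227832482998716310=5749622251945664950  T[26][9]=9·1167921451092973005+690223721118368580=11201516780955125625  T[26][10]=10·1203163392175387500+1167921451092973005=13199555372846848005  T[26][11]=11·802355904438462660+1203163392175387500=10029078340998476760
row 27: T[27][9]=9·11201516780955125625+5749622251945664950=106563273280541795575  T[27][10]=10·13199555372846848005+11201516780955125625=143197070509423605675  T[27][11]=11·10029078340998476760+13199555372846848005=123519417123830092365
row 28: T[28][10]=10·143197070509423605675+106563273280541795575=1538533978374777852325  T[28][11]=11·123519417123830092365+143197070509423605675=1501910658871554621690
Read S(28,10) = 1538533978374777852325, S(28,11) = 1501910658871554621690.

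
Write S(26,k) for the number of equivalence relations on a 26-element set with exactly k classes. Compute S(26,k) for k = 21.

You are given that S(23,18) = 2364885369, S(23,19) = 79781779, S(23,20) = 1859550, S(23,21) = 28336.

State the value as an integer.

[24] T[24,19]:19*79781779+2364885369=3880739170 · T[24,20]:20*1859550+79781779=116972779 · T[24,21]:21*28336+1859550=2454606
[25] T[25,20]:20*116972779+3880739170=6220194750 · T[25,21]:21*2454606+116972779=168519505
[26] T[26,21]:21*168519505+6220194750=9759104355
Read S(26,21) = 9759104355.

9759104355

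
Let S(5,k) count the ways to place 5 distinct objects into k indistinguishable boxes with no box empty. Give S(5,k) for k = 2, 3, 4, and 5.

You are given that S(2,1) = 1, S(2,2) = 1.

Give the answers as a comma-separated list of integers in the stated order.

i=3: T(3,1)=0+1·1=1 | T(3,2)=1+2·1=3 | T(3,3)=1+3·0=1
i=4: T(4,1)=0+1·1=1 | T(4,2)=1+2·3=7 | T(4,3)=3+3·1=6 | T(4,4)=1+4·0=1
i=5: T(5,2)=1+2·7=15 | T(5,3)=7+3·6=25 | T(5,4)=6+4·1=10 | T(5,5)=1+5·0=1
Read S(5,2) = 15, S(5,3) = 25, S(5,4) = 10, S(5,5) = 1.

15, 25, 10, 1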